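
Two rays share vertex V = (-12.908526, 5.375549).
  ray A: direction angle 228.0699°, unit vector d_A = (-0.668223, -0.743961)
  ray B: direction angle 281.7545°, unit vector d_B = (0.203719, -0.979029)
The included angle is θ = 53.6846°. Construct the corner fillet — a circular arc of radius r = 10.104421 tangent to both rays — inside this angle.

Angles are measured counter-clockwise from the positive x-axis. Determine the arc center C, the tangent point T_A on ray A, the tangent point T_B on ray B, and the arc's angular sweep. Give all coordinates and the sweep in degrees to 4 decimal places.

bisector direction at 254.9122° = (-0.260299,-0.965528)
center distance |VC| = r/sin(θ/2) = 10.104421/sin(26.8423°) = 22.377866
C = V + |VC|·bis = (-18.7335,-16.2309)
T_A = V + ((C−V)·d_A)·d_A = V + 19.9667·d_A = (-26.2508,-9.4789)
T_B = V + ((C−V)·d_B)·d_B = V + 19.9667·d_B = (-8.8409,-14.1725)
sweep = 180° − θ = 126.3154°

center=(-18.7335,-16.2309) T_A=(-26.2508,-9.4789) T_B=(-8.8409,-14.1725) sweep=126.3154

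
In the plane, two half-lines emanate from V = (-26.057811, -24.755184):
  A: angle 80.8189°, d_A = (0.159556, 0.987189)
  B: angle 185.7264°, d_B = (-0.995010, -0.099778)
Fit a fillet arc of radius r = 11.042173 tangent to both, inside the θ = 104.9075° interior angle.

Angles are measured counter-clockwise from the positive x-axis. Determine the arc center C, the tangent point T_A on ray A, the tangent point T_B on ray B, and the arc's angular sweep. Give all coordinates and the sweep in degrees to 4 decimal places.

bisector direction at 133.2726° = (-0.685471,0.728100)
center distance |VC| = r/sin(θ/2) = 11.042173/sin(52.4537°) = 13.926985
C = V + |VC|·bis = (-35.6044,-14.6149)
T_A = V + ((C−V)·d_A)·d_A = V + 8.4871·d_A = (-24.7036,-16.3768)
T_B = V + ((C−V)·d_B)·d_B = V + 8.4871·d_B = (-34.5026,-25.6020)
sweep = 180° − θ = 75.0925°

center=(-35.6044,-14.6149) T_A=(-24.7036,-16.3768) T_B=(-34.5026,-25.6020) sweep=75.0925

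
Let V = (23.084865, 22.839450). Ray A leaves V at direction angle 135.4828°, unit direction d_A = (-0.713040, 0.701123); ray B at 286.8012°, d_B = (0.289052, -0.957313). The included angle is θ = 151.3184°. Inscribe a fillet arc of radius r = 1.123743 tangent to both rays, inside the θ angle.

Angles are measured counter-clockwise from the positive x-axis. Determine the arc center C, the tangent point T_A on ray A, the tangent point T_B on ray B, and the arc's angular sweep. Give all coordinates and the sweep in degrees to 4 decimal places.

center=(22.0921,22.2396) T_A=(22.8800,23.0409) T_B=(23.1679,22.5644) sweep=28.6816

bisector direction at 211.1420° = (-0.855888,-0.517161)
center distance |VC| = r/sin(θ/2) = 1.123743/sin(75.6592°) = 1.159885
C = V + |VC|·bis = (22.0921,22.2396)
T_A = V + ((C−V)·d_A)·d_A = V + 0.2873·d_A = (22.8800,23.0409)
T_B = V + ((C−V)·d_B)·d_B = V + 0.2873·d_B = (23.1679,22.5644)
sweep = 180° − θ = 28.6816°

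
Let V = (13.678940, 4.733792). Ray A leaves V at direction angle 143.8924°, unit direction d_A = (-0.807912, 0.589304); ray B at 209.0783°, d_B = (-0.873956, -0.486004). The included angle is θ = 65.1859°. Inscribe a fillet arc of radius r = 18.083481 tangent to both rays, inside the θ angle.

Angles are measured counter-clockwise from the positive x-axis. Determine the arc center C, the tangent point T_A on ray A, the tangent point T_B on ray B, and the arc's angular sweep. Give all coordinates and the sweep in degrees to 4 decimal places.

bisector direction at 176.4854° = (-0.998119,0.061304)
center distance |VC| = r/sin(θ/2) = 18.083481/sin(32.5930°) = 33.570790
C = V + |VC|·bis = (-19.8287,6.7918)
T_A = V + ((C−V)·d_A)·d_A = V + 28.2840·d_A = (-9.1720,21.4017)
T_B = V + ((C−V)·d_B)·d_B = V + 28.2840·d_B = (-11.0401,-9.0124)
sweep = 180° − θ = 114.8141°

center=(-19.8287,6.7918) T_A=(-9.1720,21.4017) T_B=(-11.0401,-9.0124) sweep=114.8141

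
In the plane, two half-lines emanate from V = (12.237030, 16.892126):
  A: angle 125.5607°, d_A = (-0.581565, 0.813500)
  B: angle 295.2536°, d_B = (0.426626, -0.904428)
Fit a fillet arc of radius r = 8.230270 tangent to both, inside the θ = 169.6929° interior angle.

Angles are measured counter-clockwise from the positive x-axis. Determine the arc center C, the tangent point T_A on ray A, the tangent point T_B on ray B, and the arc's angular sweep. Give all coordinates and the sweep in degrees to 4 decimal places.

bisector direction at 210.4072° = (-0.862451,-0.506141)
center distance |VC| = r/sin(θ/2) = 8.230270/sin(84.8465°) = 8.263676
C = V + |VC|·bis = (5.1100,12.7095)
T_A = V + ((C−V)·d_A)·d_A = V + 0.7423·d_A = (11.8053,17.4960)
T_B = V + ((C−V)·d_B)·d_B = V + 0.7423·d_B = (12.5537,16.2208)
sweep = 180° − θ = 10.3071°

center=(5.1100,12.7095) T_A=(11.8053,17.4960) T_B=(12.5537,16.2208) sweep=10.3071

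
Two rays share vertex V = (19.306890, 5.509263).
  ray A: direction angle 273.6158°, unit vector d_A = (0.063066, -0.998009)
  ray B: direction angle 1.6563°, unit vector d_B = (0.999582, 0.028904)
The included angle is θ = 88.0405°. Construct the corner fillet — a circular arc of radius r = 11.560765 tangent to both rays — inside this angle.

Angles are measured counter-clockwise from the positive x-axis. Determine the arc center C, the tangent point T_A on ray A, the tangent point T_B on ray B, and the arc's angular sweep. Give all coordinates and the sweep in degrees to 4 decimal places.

bisector direction at 317.6360° = (0.738879,-0.673838)
center distance |VC| = r/sin(θ/2) = 11.560765/sin(44.0202°) = 16.636287
C = V + |VC|·bis = (31.5991,-5.7009)
T_A = V + ((C−V)·d_A)·d_A = V + 11.9631·d_A = (20.0613,-6.4300)
T_B = V + ((C−V)·d_B)·d_B = V + 11.9631·d_B = (31.2650,5.8550)
sweep = 180° − θ = 91.9595°

center=(31.5991,-5.7009) T_A=(20.0613,-6.4300) T_B=(31.2650,5.8550) sweep=91.9595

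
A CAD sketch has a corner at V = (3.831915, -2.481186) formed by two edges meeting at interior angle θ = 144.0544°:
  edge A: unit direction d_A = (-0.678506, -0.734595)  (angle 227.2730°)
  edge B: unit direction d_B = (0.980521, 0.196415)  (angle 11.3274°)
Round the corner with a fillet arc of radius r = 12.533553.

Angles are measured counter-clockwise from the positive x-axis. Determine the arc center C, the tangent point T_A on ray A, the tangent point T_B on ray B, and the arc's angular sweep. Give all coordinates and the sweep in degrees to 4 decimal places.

bisector direction at 299.3002° = (0.489385,-0.872068)
center distance |VC| = r/sin(θ/2) = 12.533553/sin(72.0272°) = 13.176527
C = V + |VC|·bis = (10.2803,-13.9720)
T_A = V + ((C−V)·d_A)·d_A = V + 4.0658·d_A = (1.0732,-5.4679)
T_B = V + ((C−V)·d_B)·d_B = V + 4.0658·d_B = (7.8185,-1.6826)
sweep = 180° − θ = 35.9456°

center=(10.2803,-13.9720) T_A=(1.0732,-5.4679) T_B=(7.8185,-1.6826) sweep=35.9456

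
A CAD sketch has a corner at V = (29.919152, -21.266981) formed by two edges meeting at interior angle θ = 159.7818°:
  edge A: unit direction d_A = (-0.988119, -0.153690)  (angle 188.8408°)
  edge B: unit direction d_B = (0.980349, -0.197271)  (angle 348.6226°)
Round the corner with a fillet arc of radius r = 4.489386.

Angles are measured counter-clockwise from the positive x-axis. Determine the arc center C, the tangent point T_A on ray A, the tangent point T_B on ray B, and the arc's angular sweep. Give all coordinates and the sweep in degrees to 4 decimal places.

bisector direction at 268.7317° = (-0.022134,-0.999755)
center distance |VC| = r/sin(θ/2) = 4.489386/sin(79.8909°) = 4.560181
C = V + |VC|·bis = (29.8182,-25.8260)
T_A = V + ((C−V)·d_A)·d_A = V + 0.8004·d_A = (29.1282,-21.3900)
T_B = V + ((C−V)·d_B)·d_B = V + 0.8004·d_B = (30.7038,-21.4249)
sweep = 180° − θ = 20.2182°

center=(29.8182,-25.8260) T_A=(29.1282,-21.3900) T_B=(30.7038,-21.4249) sweep=20.2182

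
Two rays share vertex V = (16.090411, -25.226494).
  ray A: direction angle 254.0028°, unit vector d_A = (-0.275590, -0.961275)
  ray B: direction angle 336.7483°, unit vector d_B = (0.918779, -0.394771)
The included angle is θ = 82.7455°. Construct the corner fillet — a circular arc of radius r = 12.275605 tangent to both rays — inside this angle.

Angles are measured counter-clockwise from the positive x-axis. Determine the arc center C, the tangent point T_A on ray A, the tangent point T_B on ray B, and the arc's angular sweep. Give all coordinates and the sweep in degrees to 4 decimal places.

bisector direction at 295.3756° = (0.428550,-0.903518)
center distance |VC| = r/sin(θ/2) = 12.275605/sin(41.3728°) = 18.572527
C = V + |VC|·bis = (24.0497,-42.0071)
T_A = V + ((C−V)·d_A)·d_A = V + 13.9373·d_A = (12.2494,-38.6241)
T_B = V + ((C−V)·d_B)·d_B = V + 13.9373·d_B = (28.8957,-30.7285)
sweep = 180° − θ = 97.2545°

center=(24.0497,-42.0071) T_A=(12.2494,-38.6241) T_B=(28.8957,-30.7285) sweep=97.2545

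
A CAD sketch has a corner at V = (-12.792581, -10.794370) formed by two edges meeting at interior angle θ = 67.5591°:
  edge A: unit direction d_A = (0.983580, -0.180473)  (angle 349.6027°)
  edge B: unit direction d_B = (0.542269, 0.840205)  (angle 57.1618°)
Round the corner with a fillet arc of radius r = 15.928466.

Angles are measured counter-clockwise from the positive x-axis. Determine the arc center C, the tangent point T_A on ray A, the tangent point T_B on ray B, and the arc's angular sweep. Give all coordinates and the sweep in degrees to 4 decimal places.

bisector direction at 23.3822° = (0.917878,0.396864)
center distance |VC| = r/sin(θ/2) = 15.928466/sin(33.7796°) = 28.648372
C = V + |VC|·bis = (13.5031,0.5751)
T_A = V + ((C−V)·d_A)·d_A = V + 23.8120·d_A = (10.6285,-15.0918)
T_B = V + ((C−V)·d_B)·d_B = V + 23.8120·d_B = (0.1199,9.2126)
sweep = 180° − θ = 112.4409°

center=(13.5031,0.5751) T_A=(10.6285,-15.0918) T_B=(0.1199,9.2126) sweep=112.4409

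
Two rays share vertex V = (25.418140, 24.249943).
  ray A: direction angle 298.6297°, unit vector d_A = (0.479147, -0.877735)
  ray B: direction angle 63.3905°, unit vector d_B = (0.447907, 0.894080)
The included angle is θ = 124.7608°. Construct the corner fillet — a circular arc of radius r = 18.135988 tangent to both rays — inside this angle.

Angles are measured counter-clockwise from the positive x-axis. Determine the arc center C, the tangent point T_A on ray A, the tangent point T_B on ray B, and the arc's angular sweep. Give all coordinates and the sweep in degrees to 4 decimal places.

bisector direction at 1.0101° = (0.999845,0.017629)
center distance |VC| = r/sin(θ/2) = 18.135988/sin(62.3804°) = 20.468472
C = V + |VC|·bis = (45.8834,24.6108)
T_A = V + ((C−V)·d_A)·d_A = V + 9.4892·d_A = (29.9648,15.9210)
T_B = V + ((C−V)·d_B)·d_B = V + 9.4892·d_B = (29.6684,32.7340)
sweep = 180° − θ = 55.2392°

center=(45.8834,24.6108) T_A=(29.9648,15.9210) T_B=(29.6684,32.7340) sweep=55.2392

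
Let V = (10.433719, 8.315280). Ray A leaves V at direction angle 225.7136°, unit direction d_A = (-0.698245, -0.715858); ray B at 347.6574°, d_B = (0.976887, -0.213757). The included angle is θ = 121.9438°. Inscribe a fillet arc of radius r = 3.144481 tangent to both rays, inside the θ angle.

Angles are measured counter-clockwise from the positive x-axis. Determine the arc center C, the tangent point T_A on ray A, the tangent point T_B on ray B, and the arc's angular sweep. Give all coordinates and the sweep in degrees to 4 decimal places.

center=(11.4663,4.8705) T_A=(9.2153,7.0661) T_B=(12.1384,7.9423) sweep=58.0562

bisector direction at 286.6855° = (0.287118,-0.957895)
center distance |VC| = r/sin(θ/2) = 3.144481/sin(60.9719°) = 3.596233
C = V + |VC|·bis = (11.4663,4.8705)
T_A = V + ((C−V)·d_A)·d_A = V + 1.7450·d_A = (9.2153,7.0661)
T_B = V + ((C−V)·d_B)·d_B = V + 1.7450·d_B = (12.1384,7.9423)
sweep = 180° − θ = 58.0562°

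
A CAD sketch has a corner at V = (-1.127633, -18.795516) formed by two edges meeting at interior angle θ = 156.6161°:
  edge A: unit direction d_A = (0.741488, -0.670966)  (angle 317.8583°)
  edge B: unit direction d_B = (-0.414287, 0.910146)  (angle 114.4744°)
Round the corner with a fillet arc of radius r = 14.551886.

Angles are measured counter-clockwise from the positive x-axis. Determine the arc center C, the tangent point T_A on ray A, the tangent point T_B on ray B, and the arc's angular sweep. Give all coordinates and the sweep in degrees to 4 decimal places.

bisector direction at 36.1663° = (0.807307,0.590132)
center distance |VC| = r/sin(θ/2) = 14.551886/sin(78.3080°) = 14.860216
C = V + |VC|·bis = (10.8691,-10.0260)
T_A = V + ((C−V)·d_A)·d_A = V + 3.0114·d_A = (1.1053,-20.8161)
T_B = V + ((C−V)·d_B)·d_B = V + 3.0114·d_B = (-2.3752,-16.0547)
sweep = 180° − θ = 23.3839°

center=(10.8691,-10.0260) T_A=(1.1053,-20.8161) T_B=(-2.3752,-16.0547) sweep=23.3839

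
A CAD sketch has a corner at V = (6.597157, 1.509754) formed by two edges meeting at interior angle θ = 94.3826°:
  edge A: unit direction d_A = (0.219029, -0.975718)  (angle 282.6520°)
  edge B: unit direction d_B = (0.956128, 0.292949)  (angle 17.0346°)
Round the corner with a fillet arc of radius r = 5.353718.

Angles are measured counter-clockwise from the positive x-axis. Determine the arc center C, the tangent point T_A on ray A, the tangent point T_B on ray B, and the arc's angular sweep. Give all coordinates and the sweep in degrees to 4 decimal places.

bisector direction at 329.8433° = (0.864655,-0.502367)
center distance |VC| = r/sin(θ/2) = 5.353718/sin(47.1913°) = 7.297605
C = V + |VC|·bis = (12.9071,-2.1563)
T_A = V + ((C−V)·d_A)·d_A = V + 4.9591·d_A = (7.6833,-3.3289)
T_B = V + ((C−V)·d_B)·d_B = V + 4.9591·d_B = (11.3387,2.9625)
sweep = 180° − θ = 85.6174°

center=(12.9071,-2.1563) T_A=(7.6833,-3.3289) T_B=(11.3387,2.9625) sweep=85.6174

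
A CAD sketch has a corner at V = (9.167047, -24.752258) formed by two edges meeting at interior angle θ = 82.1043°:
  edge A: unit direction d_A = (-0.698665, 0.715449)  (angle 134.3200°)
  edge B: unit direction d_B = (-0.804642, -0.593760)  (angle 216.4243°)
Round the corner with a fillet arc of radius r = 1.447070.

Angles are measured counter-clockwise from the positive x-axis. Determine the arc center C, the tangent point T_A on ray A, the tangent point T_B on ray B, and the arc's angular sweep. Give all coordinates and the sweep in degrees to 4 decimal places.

bisector direction at 175.3721° = (-0.996740,0.080683)
center distance |VC| = r/sin(θ/2) = 1.447070/sin(41.0521°) = 2.203395
C = V + |VC|·bis = (6.9708,-24.5745)
T_A = V + ((C−V)·d_A)·d_A = V + 1.6616·d_A = (8.0061,-23.5635)
T_B = V + ((C−V)·d_B)·d_B = V + 1.6616·d_B = (7.8300,-25.7389)
sweep = 180° − θ = 97.8957°

center=(6.9708,-24.5745) T_A=(8.0061,-23.5635) T_B=(7.8300,-25.7389) sweep=97.8957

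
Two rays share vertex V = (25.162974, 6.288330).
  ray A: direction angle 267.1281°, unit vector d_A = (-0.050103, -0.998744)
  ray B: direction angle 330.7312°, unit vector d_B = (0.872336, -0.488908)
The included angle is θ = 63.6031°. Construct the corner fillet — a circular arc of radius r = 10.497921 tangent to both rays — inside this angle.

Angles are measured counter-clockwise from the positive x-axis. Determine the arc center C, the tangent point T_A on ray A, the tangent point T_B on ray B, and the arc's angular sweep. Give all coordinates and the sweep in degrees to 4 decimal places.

bisector direction at 298.9297° = (0.483735,-0.875214)
center distance |VC| = r/sin(θ/2) = 10.497921/sin(31.8015°) = 19.920956
C = V + |VC|·bis = (34.7994,-11.1468)
T_A = V + ((C−V)·d_A)·d_A = V + 16.9304·d_A = (24.3147,-10.6208)
T_B = V + ((C−V)·d_B)·d_B = V + 16.9304·d_B = (39.9320,-1.9891)
sweep = 180° − θ = 116.3969°

center=(34.7994,-11.1468) T_A=(24.3147,-10.6208) T_B=(39.9320,-1.9891) sweep=116.3969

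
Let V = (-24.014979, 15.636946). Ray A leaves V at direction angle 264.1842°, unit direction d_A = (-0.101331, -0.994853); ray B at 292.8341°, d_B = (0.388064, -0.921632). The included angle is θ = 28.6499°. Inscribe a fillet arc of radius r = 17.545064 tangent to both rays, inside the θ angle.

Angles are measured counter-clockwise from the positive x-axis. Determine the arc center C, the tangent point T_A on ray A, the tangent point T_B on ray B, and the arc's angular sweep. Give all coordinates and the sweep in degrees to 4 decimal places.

bisector direction at 278.5091° = (0.147967,-0.988992)
center distance |VC| = r/sin(θ/2) = 17.545064/sin(14.3249°) = 70.911794
C = V + |VC|·bis = (-13.5223,-54.4943)
T_A = V + ((C−V)·d_A)·d_A = V + 68.7070·d_A = (-30.9771,-52.7164)
T_B = V + ((C−V)·d_B)·d_B = V + 68.7070·d_B = (2.6478,-47.6857)
sweep = 180° − θ = 151.3501°

center=(-13.5223,-54.4943) T_A=(-30.9771,-52.7164) T_B=(2.6478,-47.6857) sweep=151.3501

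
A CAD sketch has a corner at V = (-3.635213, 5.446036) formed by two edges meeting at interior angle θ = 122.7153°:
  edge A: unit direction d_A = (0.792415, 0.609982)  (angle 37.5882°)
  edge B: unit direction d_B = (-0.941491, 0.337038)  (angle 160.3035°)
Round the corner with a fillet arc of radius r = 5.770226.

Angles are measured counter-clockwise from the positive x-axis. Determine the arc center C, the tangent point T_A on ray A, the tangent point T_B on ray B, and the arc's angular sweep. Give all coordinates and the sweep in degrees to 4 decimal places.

bisector direction at 98.9459° = (-0.155501,0.987836)
center distance |VC| = r/sin(θ/2) = 5.770226/sin(61.3576°) = 6.574790
C = V + |VC|·bis = (-4.6576,11.9408)
T_A = V + ((C−V)·d_A)·d_A = V + 3.1516·d_A = (-1.1379,7.3684)
T_B = V + ((C−V)·d_B)·d_B = V + 3.1516·d_B = (-6.6024,6.5082)
sweep = 180° − θ = 57.2847°

center=(-4.6576,11.9408) T_A=(-1.1379,7.3684) T_B=(-6.6024,6.5082) sweep=57.2847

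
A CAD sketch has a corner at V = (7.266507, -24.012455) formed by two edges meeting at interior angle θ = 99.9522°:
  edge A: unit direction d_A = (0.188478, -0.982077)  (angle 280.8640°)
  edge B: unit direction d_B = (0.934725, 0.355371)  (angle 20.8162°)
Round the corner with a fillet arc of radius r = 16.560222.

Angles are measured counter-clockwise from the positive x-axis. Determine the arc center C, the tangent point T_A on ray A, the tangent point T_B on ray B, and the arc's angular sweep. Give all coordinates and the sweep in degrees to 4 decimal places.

bisector direction at 330.8401° = (0.873263,-0.487249)
center distance |VC| = r/sin(θ/2) = 16.560222/sin(49.9761°) = 21.625406
C = V + |VC|·bis = (26.1512,-34.5494)
T_A = V + ((C−V)·d_A)·d_A = V + 13.9075·d_A = (9.8878,-37.6706)
T_B = V + ((C−V)·d_B)·d_B = V + 13.9075·d_B = (20.2662,-19.0701)
sweep = 180° − θ = 80.0478°

center=(26.1512,-34.5494) T_A=(9.8878,-37.6706) T_B=(20.2662,-19.0701) sweep=80.0478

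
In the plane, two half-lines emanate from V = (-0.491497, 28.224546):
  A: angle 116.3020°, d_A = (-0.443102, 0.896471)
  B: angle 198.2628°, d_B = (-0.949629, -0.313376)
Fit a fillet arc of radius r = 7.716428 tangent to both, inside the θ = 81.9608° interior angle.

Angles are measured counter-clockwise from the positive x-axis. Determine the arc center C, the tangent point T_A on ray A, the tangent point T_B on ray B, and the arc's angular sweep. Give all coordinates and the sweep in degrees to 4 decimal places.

center=(-11.3451,32.7686) T_A=(-4.4275,36.1878) T_B=(-8.9269,25.4409) sweep=98.0392

bisector direction at 157.2824° = (-0.922420,0.386189)
center distance |VC| = r/sin(θ/2) = 7.716428/sin(40.9804°) = 11.766420
C = V + |VC|·bis = (-11.3451,32.7686)
T_A = V + ((C−V)·d_A)·d_A = V + 8.8829·d_A = (-4.4275,36.1878)
T_B = V + ((C−V)·d_B)·d_B = V + 8.8829·d_B = (-8.9269,25.4409)
sweep = 180° − θ = 98.0392°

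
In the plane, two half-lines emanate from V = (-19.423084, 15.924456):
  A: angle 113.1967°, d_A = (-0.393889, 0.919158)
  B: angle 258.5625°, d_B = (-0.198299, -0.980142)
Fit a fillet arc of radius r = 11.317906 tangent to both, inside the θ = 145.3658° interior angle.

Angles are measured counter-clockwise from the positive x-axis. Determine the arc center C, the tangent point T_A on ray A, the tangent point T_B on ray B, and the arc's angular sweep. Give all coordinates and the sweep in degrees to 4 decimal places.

bisector direction at 185.8796° = (-0.994739,-0.102438)
center distance |VC| = r/sin(θ/2) = 11.317906/sin(72.6829°) = 11.855282
C = V + |VC|·bis = (-31.2160,14.7100)
T_A = V + ((C−V)·d_A)·d_A = V + 3.5288·d_A = (-20.8131,19.1680)
T_B = V + ((C−V)·d_B)·d_B = V + 3.5288·d_B = (-20.1228,12.4657)
sweep = 180° − θ = 34.6342°

center=(-31.2160,14.7100) T_A=(-20.8131,19.1680) T_B=(-20.1228,12.4657) sweep=34.6342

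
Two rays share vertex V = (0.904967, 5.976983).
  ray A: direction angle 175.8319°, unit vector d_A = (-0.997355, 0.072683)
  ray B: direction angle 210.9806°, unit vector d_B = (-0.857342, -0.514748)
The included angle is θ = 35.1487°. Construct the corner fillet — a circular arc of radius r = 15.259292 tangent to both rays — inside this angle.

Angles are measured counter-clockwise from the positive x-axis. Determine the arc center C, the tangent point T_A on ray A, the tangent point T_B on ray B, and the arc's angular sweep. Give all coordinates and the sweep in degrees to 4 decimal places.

center=(-48.2549,-5.7402) T_A=(-47.1458,9.4787) T_B=(-40.4002,-18.8226) sweep=144.8513

bisector direction at 193.4062° = (-0.972751,-0.231854)
center distance |VC| = r/sin(θ/2) = 15.259292/sin(17.5743°) = 50.536972
C = V + |VC|·bis = (-48.2549,-5.7402)
T_A = V + ((C−V)·d_A)·d_A = V + 48.1782·d_A = (-47.1458,9.4787)
T_B = V + ((C−V)·d_B)·d_B = V + 48.1782·d_B = (-40.4002,-18.8226)
sweep = 180° − θ = 144.8513°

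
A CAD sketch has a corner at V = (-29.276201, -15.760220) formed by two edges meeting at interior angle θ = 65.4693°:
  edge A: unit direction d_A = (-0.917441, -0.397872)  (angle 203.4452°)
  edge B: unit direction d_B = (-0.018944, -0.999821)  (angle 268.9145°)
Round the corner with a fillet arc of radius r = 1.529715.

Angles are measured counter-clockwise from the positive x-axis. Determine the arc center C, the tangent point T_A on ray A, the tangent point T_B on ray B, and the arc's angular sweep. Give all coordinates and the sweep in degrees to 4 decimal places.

bisector direction at 236.1798° = (-0.556588,-0.830789)
center distance |VC| = r/sin(θ/2) = 1.529715/sin(32.7347°) = 2.828881
C = V + |VC|·bis = (-30.8507,-18.1104)
T_A = V + ((C−V)·d_A)·d_A = V + 2.3796·d_A = (-31.4594,-16.7070)
T_B = V + ((C−V)·d_B)·d_B = V + 2.3796·d_B = (-29.3213,-18.1394)
sweep = 180° − θ = 114.5307°

center=(-30.8507,-18.1104) T_A=(-31.4594,-16.7070) T_B=(-29.3213,-18.1394) sweep=114.5307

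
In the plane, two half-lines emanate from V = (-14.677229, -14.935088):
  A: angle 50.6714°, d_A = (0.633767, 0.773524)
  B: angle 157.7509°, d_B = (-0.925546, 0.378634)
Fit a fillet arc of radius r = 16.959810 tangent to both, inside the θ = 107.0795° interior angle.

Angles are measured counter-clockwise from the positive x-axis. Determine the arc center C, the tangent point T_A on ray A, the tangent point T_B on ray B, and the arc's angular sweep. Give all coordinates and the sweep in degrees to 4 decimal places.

bisector direction at 104.2112° = (-0.245496,0.969398)
center distance |VC| = r/sin(θ/2) = 16.959810/sin(53.5397°) = 21.087227
C = V + |VC|·bis = (-19.8541,5.5068)
T_A = V + ((C−V)·d_A)·d_A = V + 12.5314·d_A = (-6.7352,-5.2418)
T_B = V + ((C−V)·d_B)·d_B = V + 12.5314·d_B = (-26.2756,-10.1903)
sweep = 180° − θ = 72.9205°

center=(-19.8541,5.5068) T_A=(-6.7352,-5.2418) T_B=(-26.2756,-10.1903) sweep=72.9205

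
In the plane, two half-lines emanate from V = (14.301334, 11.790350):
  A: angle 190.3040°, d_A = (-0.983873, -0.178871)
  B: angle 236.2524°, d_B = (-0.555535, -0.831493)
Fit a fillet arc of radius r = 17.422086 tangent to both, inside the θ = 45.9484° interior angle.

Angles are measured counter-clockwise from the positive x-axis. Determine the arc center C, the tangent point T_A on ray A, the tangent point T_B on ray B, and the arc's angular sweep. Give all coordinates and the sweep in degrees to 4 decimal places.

bisector direction at 213.2782° = (-0.836016,-0.548705)
center distance |VC| = r/sin(θ/2) = 17.422086/sin(22.9742°) = 44.635781
C = V + |VC|·bis = (-23.0149,-12.7015)
T_A = V + ((C−V)·d_A)·d_A = V + 41.0953·d_A = (-26.1312,4.4396)
T_B = V + ((C−V)·d_B)·d_B = V + 41.0953·d_B = (-8.5286,-22.3801)
sweep = 180° − θ = 134.0516°

center=(-23.0149,-12.7015) T_A=(-26.1312,4.4396) T_B=(-8.5286,-22.3801) sweep=134.0516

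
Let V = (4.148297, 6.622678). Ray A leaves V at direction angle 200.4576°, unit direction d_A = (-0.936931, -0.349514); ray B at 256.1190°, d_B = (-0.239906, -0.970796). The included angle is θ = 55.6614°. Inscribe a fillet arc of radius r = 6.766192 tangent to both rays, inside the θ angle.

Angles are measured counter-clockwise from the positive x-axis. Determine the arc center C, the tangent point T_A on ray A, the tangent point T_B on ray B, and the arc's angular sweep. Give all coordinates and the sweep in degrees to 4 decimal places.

center=(-5.4951,-4.1964) T_A=(-7.8600,2.1431) T_B=(1.0735,-5.8196) sweep=124.3386

bisector direction at 228.2883° = (-0.665383,-0.746502)
center distance |VC| = r/sin(θ/2) = 6.766192/sin(27.8307°) = 14.492962
C = V + |VC|·bis = (-5.4951,-4.1964)
T_A = V + ((C−V)·d_A)·d_A = V + 12.8166·d_A = (-7.8600,2.1431)
T_B = V + ((C−V)·d_B)·d_B = V + 12.8166·d_B = (1.0735,-5.8196)
sweep = 180° − θ = 124.3386°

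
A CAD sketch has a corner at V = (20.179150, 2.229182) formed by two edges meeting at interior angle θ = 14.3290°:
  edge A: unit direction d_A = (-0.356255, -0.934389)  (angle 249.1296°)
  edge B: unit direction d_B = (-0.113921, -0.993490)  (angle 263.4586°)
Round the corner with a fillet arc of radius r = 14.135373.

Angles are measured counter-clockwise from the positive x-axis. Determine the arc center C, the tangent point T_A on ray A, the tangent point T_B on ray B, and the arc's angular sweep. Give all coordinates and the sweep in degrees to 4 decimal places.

bisector direction at 256.2941° = (-0.236938,-0.971525)
center distance |VC| = r/sin(θ/2) = 14.135373/sin(7.1645°) = 113.338219
C = V + |VC|·bis = (-6.6750,-107.8817)
T_A = V + ((C−V)·d_A)·d_A = V + 112.4533·d_A = (-19.8829,-102.8459)
T_B = V + ((C−V)·d_B)·d_B = V + 112.4533·d_B = (7.3683,-109.4920)
sweep = 180° − θ = 165.6710°

center=(-6.6750,-107.8817) T_A=(-19.8829,-102.8459) T_B=(7.3683,-109.4920) sweep=165.6710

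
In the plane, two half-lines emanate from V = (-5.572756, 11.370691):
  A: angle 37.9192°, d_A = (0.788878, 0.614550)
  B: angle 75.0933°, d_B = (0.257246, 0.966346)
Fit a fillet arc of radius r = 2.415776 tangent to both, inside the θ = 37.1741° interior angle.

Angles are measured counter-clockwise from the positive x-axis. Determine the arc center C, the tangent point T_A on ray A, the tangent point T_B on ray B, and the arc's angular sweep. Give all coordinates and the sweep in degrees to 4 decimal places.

bisector direction at 56.5063° = (0.551846,0.833946)
center distance |VC| = r/sin(θ/2) = 2.415776/sin(18.5871°) = 7.579022
C = V + |VC|·bis = (-1.3903,17.6912)
T_A = V + ((C−V)·d_A)·d_A = V + 7.1837·d_A = (0.0943,15.7854)
T_B = V + ((C−V)·d_B)·d_B = V + 7.1837·d_B = (-3.7248,18.3126)
sweep = 180° − θ = 142.8259°

center=(-1.3903,17.6912) T_A=(0.0943,15.7854) T_B=(-3.7248,18.3126) sweep=142.8259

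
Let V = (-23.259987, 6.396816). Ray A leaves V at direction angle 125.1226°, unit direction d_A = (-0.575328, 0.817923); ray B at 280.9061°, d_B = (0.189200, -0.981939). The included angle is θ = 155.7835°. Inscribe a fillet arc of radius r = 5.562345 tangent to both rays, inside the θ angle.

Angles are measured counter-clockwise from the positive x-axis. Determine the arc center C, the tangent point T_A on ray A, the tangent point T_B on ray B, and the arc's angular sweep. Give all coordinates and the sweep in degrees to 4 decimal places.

center=(-28.4961,4.1727) T_A=(-23.9465,7.3728) T_B=(-23.0342,5.2251) sweep=24.2165

bisector direction at 203.0143° = (-0.920407,-0.390962)
center distance |VC| = r/sin(θ/2) = 5.562345/sin(77.8918°) = 5.688906
C = V + |VC|·bis = (-28.4961,4.1727)
T_A = V + ((C−V)·d_A)·d_A = V + 1.1933·d_A = (-23.9465,7.3728)
T_B = V + ((C−V)·d_B)·d_B = V + 1.1933·d_B = (-23.0342,5.2251)
sweep = 180° − θ = 24.2165°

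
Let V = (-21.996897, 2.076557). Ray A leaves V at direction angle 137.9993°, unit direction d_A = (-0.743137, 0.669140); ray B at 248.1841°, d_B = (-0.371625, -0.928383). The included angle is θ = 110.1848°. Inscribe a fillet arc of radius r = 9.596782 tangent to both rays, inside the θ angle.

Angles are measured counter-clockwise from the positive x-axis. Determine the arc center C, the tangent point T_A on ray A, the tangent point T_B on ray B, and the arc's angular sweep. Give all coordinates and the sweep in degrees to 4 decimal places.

center=(-33.3950,-0.5741) T_A=(-26.9735,6.5576) T_B=(-24.4856,-4.1405) sweep=69.8152

bisector direction at 193.0917° = (-0.974009,-0.226510)
center distance |VC| = r/sin(θ/2) = 9.596782/sin(55.0924°) = 11.702308
C = V + |VC|·bis = (-33.3950,-0.5741)
T_A = V + ((C−V)·d_A)·d_A = V + 6.6967·d_A = (-26.9735,6.5576)
T_B = V + ((C−V)·d_B)·d_B = V + 6.6967·d_B = (-24.4856,-4.1405)
sweep = 180° − θ = 69.8152°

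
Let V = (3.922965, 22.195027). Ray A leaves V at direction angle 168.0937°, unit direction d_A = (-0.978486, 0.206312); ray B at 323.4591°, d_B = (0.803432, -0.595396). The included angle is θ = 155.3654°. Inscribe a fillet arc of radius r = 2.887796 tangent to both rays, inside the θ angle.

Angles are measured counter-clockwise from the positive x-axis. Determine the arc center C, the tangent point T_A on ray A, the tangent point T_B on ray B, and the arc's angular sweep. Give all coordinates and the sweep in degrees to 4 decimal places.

bisector direction at 245.7764° = (-0.410299,-0.911951)
center distance |VC| = r/sin(θ/2) = 2.887796/sin(77.6827°) = 2.955836
C = V + |VC|·bis = (2.7102,19.4994)
T_A = V + ((C−V)·d_A)·d_A = V + 0.6306·d_A = (3.3060,22.3251)
T_B = V + ((C−V)·d_B)·d_B = V + 0.6306·d_B = (4.4296,21.8196)
sweep = 180° − θ = 24.6346°

center=(2.7102,19.4994) T_A=(3.3060,22.3251) T_B=(4.4296,21.8196) sweep=24.6346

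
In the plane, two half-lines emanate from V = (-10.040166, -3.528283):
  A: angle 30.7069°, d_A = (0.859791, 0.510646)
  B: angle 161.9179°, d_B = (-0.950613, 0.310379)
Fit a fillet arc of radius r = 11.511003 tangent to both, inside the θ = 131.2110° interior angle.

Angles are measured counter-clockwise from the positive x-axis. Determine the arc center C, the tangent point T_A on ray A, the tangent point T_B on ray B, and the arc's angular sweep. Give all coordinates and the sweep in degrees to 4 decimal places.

center=(-11.4299,9.0345) T_A=(-5.5518,-0.8626) T_B=(-15.0026,-1.9080) sweep=48.7890

bisector direction at 96.3124° = (-0.109949,0.993937)
center distance |VC| = r/sin(θ/2) = 11.511003/sin(65.6055°) = 12.639407
C = V + |VC|·bis = (-11.4299,9.0345)
T_A = V + ((C−V)·d_A)·d_A = V + 5.2203·d_A = (-5.5518,-0.8626)
T_B = V + ((C−V)·d_B)·d_B = V + 5.2203·d_B = (-15.0026,-1.9080)
sweep = 180° − θ = 48.7890°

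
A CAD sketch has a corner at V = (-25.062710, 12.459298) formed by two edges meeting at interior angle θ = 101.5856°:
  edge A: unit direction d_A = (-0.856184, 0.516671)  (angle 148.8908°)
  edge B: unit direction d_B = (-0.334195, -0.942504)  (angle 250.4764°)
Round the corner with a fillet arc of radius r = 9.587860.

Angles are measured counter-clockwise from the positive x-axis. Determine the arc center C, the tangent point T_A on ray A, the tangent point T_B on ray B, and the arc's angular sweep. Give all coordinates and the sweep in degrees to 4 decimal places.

center=(-36.7133,8.2916) T_A=(-31.7595,16.5005) T_B=(-27.6767,5.0873) sweep=78.4144

bisector direction at 199.6836° = (-0.941567,-0.336826)
center distance |VC| = r/sin(θ/2) = 9.587860/sin(50.7928°) = 12.373587
C = V + |VC|·bis = (-36.7133,8.2916)
T_A = V + ((C−V)·d_A)·d_A = V + 7.8217·d_A = (-31.7595,16.5005)
T_B = V + ((C−V)·d_B)·d_B = V + 7.8217·d_B = (-27.6767,5.0873)
sweep = 180° − θ = 78.4144°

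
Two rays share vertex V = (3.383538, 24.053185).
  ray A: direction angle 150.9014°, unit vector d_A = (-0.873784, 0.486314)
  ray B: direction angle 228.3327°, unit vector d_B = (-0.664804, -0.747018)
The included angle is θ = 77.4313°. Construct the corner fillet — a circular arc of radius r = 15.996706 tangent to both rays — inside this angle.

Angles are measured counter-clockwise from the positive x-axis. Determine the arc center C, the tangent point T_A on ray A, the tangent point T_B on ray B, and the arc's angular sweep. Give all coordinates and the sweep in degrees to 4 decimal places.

bisector direction at 189.6171° = (-0.985946,-0.167062)
center distance |VC| = r/sin(θ/2) = 15.996706/sin(38.7156°) = 25.576077
C = V + |VC|·bis = (-21.8331,19.7804)
T_A = V + ((C−V)·d_A)·d_A = V + 19.9560·d_A = (-14.0537,33.7581)
T_B = V + ((C−V)·d_B)·d_B = V + 19.9560·d_B = (-9.8833,9.1457)
sweep = 180° − θ = 102.5687°

center=(-21.8331,19.7804) T_A=(-14.0537,33.7581) T_B=(-9.8833,9.1457) sweep=102.5687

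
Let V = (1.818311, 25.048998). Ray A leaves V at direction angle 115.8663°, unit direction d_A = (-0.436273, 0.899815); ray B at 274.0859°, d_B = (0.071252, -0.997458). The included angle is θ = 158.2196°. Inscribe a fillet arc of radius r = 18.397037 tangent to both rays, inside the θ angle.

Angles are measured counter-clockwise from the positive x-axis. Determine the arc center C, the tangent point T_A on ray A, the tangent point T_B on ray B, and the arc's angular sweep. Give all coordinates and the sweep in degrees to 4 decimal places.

bisector direction at 194.9761° = (-0.966034,-0.258416)
center distance |VC| = r/sin(θ/2) = 18.397037/sin(79.1098°) = 18.734424
C = V + |VC|·bis = (-16.2798,20.2077)
T_A = V + ((C−V)·d_A)·d_A = V + 3.5394·d_A = (0.2741,28.2338)
T_B = V + ((C−V)·d_B)·d_B = V + 3.5394·d_B = (2.0705,21.5185)
sweep = 180° − θ = 21.7804°

center=(-16.2798,20.2077) T_A=(0.2741,28.2338) T_B=(2.0705,21.5185) sweep=21.7804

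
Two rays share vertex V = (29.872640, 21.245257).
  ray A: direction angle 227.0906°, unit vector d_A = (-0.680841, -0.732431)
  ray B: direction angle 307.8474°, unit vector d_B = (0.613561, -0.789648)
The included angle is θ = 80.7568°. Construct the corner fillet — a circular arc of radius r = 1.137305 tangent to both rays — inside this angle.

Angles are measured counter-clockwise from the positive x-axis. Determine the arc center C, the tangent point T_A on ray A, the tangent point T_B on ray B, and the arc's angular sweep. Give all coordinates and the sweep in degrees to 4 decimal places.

bisector direction at 267.4690° = (-0.044160,-0.999024)
center distance |VC| = r/sin(θ/2) = 1.137305/sin(40.3784°) = 1.755553
C = V + |VC|·bis = (29.7951,19.4914)
T_A = V + ((C−V)·d_A)·d_A = V + 1.3374·d_A = (28.9621,20.2657)
T_B = V + ((C−V)·d_B)·d_B = V + 1.3374·d_B = (30.6932,20.1892)
sweep = 180° − θ = 99.2432°

center=(29.7951,19.4914) T_A=(28.9621,20.2657) T_B=(30.6932,20.1892) sweep=99.2432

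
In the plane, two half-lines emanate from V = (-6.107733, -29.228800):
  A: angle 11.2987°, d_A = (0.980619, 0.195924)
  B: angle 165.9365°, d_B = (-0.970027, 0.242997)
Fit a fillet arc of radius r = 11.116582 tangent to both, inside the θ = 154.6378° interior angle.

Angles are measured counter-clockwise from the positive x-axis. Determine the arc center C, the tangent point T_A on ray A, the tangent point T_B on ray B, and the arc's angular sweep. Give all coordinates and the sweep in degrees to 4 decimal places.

center=(-5.8328,-17.8376) T_A=(-3.6548,-28.7387) T_B=(-8.5341,-28.6210) sweep=25.3622

bisector direction at 88.6176° = (0.024125,0.999709)
center distance |VC| = r/sin(θ/2) = 11.116582/sin(77.3189°) = 11.394529
C = V + |VC|·bis = (-5.8328,-17.8376)
T_A = V + ((C−V)·d_A)·d_A = V + 2.5014·d_A = (-3.6548,-28.7387)
T_B = V + ((C−V)·d_B)·d_B = V + 2.5014·d_B = (-8.5341,-28.6210)
sweep = 180° − θ = 25.3622°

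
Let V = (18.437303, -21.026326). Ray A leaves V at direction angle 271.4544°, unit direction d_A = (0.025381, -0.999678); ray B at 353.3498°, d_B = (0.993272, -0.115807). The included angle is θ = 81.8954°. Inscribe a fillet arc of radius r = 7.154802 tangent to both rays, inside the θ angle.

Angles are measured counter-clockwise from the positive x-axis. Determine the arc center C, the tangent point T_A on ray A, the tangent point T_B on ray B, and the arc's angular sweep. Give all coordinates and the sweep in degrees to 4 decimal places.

center=(25.7991,-29.0879) T_A=(18.6466,-29.2695) T_B=(26.6277,-21.9813) sweep=98.1046

bisector direction at 312.4021° = (0.674329,-0.738431)
center distance |VC| = r/sin(θ/2) = 7.154802/sin(40.9477°) = 10.917197
C = V + |VC|·bis = (25.7991,-29.0879)
T_A = V + ((C−V)·d_A)·d_A = V + 8.2458·d_A = (18.6466,-29.2695)
T_B = V + ((C−V)·d_B)·d_B = V + 8.2458·d_B = (26.6277,-21.9813)
sweep = 180° − θ = 98.1046°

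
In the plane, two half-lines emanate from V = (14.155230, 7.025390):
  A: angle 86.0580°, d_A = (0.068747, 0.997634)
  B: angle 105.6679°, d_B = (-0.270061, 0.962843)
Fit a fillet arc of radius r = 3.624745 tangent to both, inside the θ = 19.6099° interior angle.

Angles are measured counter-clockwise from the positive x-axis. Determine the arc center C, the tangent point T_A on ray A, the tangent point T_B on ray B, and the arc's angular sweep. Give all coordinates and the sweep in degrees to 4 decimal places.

bisector direction at 95.8629° = (-0.102149,0.994769)
center distance |VC| = r/sin(θ/2) = 3.624745/sin(9.8049°) = 21.285140
C = V + |VC|·bis = (11.9810,28.1992)
T_A = V + ((C−V)·d_A)·d_A = V + 20.9742·d_A = (15.5971,27.9500)
T_B = V + ((C−V)·d_B)·d_B = V + 20.9742·d_B = (8.4909,27.2203)
sweep = 180° − θ = 160.3901°

center=(11.9810,28.1992) T_A=(15.5971,27.9500) T_B=(8.4909,27.2203) sweep=160.3901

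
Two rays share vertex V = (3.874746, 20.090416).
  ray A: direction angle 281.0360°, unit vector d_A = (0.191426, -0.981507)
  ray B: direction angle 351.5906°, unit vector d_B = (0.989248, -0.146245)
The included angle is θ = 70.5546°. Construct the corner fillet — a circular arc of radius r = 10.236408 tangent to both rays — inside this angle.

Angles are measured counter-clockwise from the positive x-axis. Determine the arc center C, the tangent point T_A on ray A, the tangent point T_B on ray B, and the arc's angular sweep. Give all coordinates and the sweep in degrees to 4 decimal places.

bisector direction at 316.3133° = (0.723128,-0.690715)
center distance |VC| = r/sin(θ/2) = 10.236408/sin(35.2773°) = 17.724331
C = V + |VC|·bis = (16.6917,7.8480)
T_A = V + ((C−V)·d_A)·d_A = V + 14.4695·d_A = (6.6446,5.8885)
T_B = V + ((C−V)·d_B)·d_B = V + 14.4695·d_B = (18.1887,17.9743)
sweep = 180° − θ = 109.4454°

center=(16.6917,7.8480) T_A=(6.6446,5.8885) T_B=(18.1887,17.9743) sweep=109.4454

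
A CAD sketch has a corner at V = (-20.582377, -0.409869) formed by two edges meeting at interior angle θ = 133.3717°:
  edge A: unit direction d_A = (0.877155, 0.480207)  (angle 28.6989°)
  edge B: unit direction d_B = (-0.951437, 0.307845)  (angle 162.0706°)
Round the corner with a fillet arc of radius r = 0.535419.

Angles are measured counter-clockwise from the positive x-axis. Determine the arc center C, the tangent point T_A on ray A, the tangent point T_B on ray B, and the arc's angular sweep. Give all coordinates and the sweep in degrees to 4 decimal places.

center=(-20.6371,0.1706) T_A=(-20.3800,-0.2991) T_B=(-20.8019,-0.3388) sweep=46.6283

bisector direction at 95.3847° = (-0.093843,0.995587)
center distance |VC| = r/sin(θ/2) = 0.535419/sin(66.6859°) = 0.583024
C = V + |VC|·bis = (-20.6371,0.1706)
T_A = V + ((C−V)·d_A)·d_A = V + 0.2307·d_A = (-20.3800,-0.2991)
T_B = V + ((C−V)·d_B)·d_B = V + 0.2307·d_B = (-20.8019,-0.3388)
sweep = 180° − θ = 46.6283°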